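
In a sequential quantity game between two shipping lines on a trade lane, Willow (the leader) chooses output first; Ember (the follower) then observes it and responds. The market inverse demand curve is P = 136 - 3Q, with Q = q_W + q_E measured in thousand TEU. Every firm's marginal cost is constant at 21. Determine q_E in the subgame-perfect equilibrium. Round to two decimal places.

The follower Ember best-responds to any q_W: π_E = (136 - 3Q)q_E - 21q_E.
Follower FOC: 115 - 3q_W - 6q_E = 0, so q_E(q_W) = (115 - 3q_W)/6.
The leader anticipates this reaction. Substituting into P = 136 - 3Q gives P = 157/2 - (3/2)q_W, so π_W = (157/2 - (3/2)q_W)q_W - 21q_W.
The leader's first-order condition 115/2 - 3q_W = 0 yields q_W = 115/6.
Then q_E = (115 - 3·(115/6))/6 = 115/12.

9.58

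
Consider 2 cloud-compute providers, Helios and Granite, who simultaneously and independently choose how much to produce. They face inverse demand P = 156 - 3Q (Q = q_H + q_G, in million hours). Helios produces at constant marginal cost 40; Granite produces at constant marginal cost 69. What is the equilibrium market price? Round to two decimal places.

Helios's profit: π_H = (156 - 3Q)q_H - (40q_H). Setting ∂π_H/∂q_H = 0: 116 - 6q_H - 3(q_G) = 0.
Granite's profit: π_G = (156 - 3Q)q_G - (69q_G). Setting ∂π_G/∂q_G = 0: 87 - 6q_G - 3(q_H) = 0.
Rearranging gives the reaction functions q_H = (116 - 3q_G)/6 and q_G = (87 - 3q_H)/6.
Substituting one into the other gives q_H = 145/9 and q_G = 58/9.
Total output Q = 203/9, so price P = 156 - 3·(203/9) = 265/3.

88.33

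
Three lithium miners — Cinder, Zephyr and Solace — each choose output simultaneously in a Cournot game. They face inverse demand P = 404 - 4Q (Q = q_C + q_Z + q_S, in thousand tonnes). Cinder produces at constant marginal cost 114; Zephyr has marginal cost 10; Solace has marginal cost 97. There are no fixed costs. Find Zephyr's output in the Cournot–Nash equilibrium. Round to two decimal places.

36.56

Cinder's profit: π_C = (404 - 4Q)q_C - (114q_C). Setting ∂π_C/∂q_C = 0: 290 - 8q_C - 4(q_Z + q_S) = 0.
Zephyr's profit: π_Z = (404 - 4Q)q_Z - (10q_Z). Setting ∂π_Z/∂q_Z = 0: 394 - 8q_Z - 4(q_C + q_S) = 0.
Solace's first-order condition: 307 - 8q_S - 4(q_C + q_Z) = 0.
Summing all 3 equations gives 991 − 16Q = 0, hence Q = 991/16.
Back-substituting: q_C = (290 − 991/4)/4 = 169/16, q_Z = (394 − 991/4)/4 = 585/16, q_S = (307 − 991/4)/4 = 237/16.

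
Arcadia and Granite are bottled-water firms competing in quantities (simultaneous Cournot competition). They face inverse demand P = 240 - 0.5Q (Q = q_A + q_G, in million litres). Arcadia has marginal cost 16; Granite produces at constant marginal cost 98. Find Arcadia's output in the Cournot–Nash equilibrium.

Arcadia's profit: π_A = (240 - 0.5Q)q_A - (16q_A). Setting ∂π_A/∂q_A = 0: 224 - q_A - (1/2)(q_G) = 0.
Granite's profit: π_G = (240 - 0.5Q)q_G - (98q_G). Setting ∂π_G/∂q_G = 0: 142 - q_G - (1/2)(q_A) = 0.
Rearranging gives the reaction functions q_A = (224 - (1/2)q_G) and q_G = (142 - (1/2)q_A).
Solving the pair: q_A = 204, q_G = 40.

204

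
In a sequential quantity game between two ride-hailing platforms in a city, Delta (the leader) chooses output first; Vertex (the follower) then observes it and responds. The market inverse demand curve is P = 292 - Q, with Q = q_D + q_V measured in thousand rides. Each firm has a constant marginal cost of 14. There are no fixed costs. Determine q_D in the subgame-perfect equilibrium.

139

The follower Vertex best-responds to any q_D: π_V = (292 - Q)q_V - 14q_V.
Setting the follower's marginal profit to zero, 278 - q_D - 2q_V = 0, i.e. q_V = (278 - q_D)/2.
Delta substitutes q_V(q_D) into its own profit: π_D = q_D(292 - q_D - (278 - q_D)/2) - 14q_D = (153 - (1/2)q_D)q_D - 14q_D.
Leader FOC: 139 - q_D = 0, so q_D = 139.
Then q_V = (278 - 139)/2 = 139/2.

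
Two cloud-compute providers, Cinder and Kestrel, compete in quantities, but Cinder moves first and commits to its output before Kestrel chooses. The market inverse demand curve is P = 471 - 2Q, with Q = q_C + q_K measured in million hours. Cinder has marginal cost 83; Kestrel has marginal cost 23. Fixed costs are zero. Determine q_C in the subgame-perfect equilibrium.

82

The follower Kestrel best-responds to any q_C: π_K = (471 - 2Q)q_K - 23q_K.
∂π_K/∂q_K = 448 - 2q_C - 4q_K = 0 gives the reaction function q_K = (448 - 2q_C)/4.
Cinder substitutes q_K(q_C) into its own profit: π_C = q_C(471 - 2q_C - (448 - 2q_C)/2) - 83q_C = (247 - q_C)q_C - 83q_C.
Leader FOC: 164 - 2q_C = 0, so q_C = 82.
Then q_K = (448 - 2·82)/4 = 71.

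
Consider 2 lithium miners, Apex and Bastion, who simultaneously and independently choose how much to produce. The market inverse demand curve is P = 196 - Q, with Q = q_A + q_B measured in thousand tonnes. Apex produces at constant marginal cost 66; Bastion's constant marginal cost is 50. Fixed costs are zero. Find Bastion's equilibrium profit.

2916

Apex's profit: π_A = (196 - Q)q_A - (66q_A). Setting ∂π_A/∂q_A = 0: 130 - 2q_A - (q_B) = 0.
Bastion's first-order condition: 146 - 2q_B - (q_A) = 0.
Rearranging gives the reaction functions q_A = (130 - q_B)/2 and q_B = (146 - q_A)/2.
Substituting one into the other gives q_A = 38 and q_B = 54.
Price P = 196 - 92 = 104.
Bastion's profit: (104 - 50)·54 = 2916.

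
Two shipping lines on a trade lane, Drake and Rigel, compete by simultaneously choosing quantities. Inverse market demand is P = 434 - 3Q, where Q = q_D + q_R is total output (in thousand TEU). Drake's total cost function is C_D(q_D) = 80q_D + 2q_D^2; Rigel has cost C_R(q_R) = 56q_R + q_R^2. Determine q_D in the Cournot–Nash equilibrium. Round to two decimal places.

23.92

Drake's profit: π_D = (434 - 3Q)q_D - (80q_D + 2q_D²). Setting ∂π_D/∂q_D = 0: 354 - 10q_D - 3(q_R) = 0.
Rigel's profit: π_R = (434 - 3Q)q_R - (56q_R + q_R²). Setting ∂π_R/∂q_R = 0: 378 - 8q_R - 3(q_D) = 0.
So q_D = (354 - 3q_R)/10 and q_R = (378 - 3q_D)/8.
Solving the pair: q_D = 1698/71, q_R = 38.2817.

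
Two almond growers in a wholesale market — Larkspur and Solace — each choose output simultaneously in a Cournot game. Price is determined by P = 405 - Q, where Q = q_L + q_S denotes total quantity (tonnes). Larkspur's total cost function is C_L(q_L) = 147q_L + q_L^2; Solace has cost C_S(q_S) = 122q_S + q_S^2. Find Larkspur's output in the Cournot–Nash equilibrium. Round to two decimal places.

Larkspur's profit: π_L = (405 - Q)q_L - (147q_L + q_L²). Setting ∂π_L/∂q_L = 0: 258 - 4q_L - (q_S) = 0.
Solace's first-order condition: 283 - 4q_S - (q_L) = 0.
Rearranging gives the reaction functions q_L = (258 - q_S)/4 and q_S = (283 - q_L)/4.
Substituting one into the other gives q_L = 749/15 and q_S = 874/15.

49.93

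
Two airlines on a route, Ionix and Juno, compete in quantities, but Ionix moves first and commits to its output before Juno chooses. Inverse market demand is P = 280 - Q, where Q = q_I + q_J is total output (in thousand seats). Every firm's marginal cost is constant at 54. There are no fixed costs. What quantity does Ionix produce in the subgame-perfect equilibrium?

113

Solve by backward induction. Given q_I, the follower Juno maximises π_J = (280 - q_I - q_J)q_J - 54q_J.
∂π_J/∂q_J = 226 - q_I - 2q_J = 0 gives the reaction function q_J = (226 - q_I)/2.
The leader anticipates this reaction. Substituting into P = 280 - Q gives P = 167 - (1/2)q_I, so π_I = (167 - (1/2)q_I)q_I - 54q_I.
Maximising: ∂π_I/∂q_I = 113 - q_I = 0, giving q_I = 113.
Then q_J = (226 - 113)/2 = 113/2.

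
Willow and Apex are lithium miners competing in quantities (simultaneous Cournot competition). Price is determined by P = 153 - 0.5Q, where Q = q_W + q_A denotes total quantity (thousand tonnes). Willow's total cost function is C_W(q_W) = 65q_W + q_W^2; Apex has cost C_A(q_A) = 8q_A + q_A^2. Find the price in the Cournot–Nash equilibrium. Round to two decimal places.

Willow's profit: π_W = (153 - 0.5Q)q_W - (65q_W + q_W²). Setting ∂π_W/∂q_W = 0: 88 - 3q_W - (1/2)(q_A) = 0.
Apex's first-order condition: 145 - 3q_A - (1/2)(q_W) = 0.
So q_W = (88 - (1/2)q_A)/3 and q_A = (145 - (1/2)q_W)/3.
Solving the pair: q_W = 766/35, q_A = 1564/35.
Total output Q = 466/7, so price P = 153 - (1/2)·(466/7) = 838/7.

119.71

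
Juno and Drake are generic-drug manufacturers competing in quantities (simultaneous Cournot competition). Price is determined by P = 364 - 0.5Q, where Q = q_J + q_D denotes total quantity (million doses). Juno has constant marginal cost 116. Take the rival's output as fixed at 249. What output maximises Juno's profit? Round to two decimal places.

123.50

With the rival's output fixed at 249, Juno's profit is π_J = (364 - (1/2)·249 - (1/2)q_J)q_J - (116q_J) = (479/2 - (1/2)q_J)q_J - (116q_J).
∂π_J/∂q_J = 247/2 - q_J = 0, so q_J = 247/2.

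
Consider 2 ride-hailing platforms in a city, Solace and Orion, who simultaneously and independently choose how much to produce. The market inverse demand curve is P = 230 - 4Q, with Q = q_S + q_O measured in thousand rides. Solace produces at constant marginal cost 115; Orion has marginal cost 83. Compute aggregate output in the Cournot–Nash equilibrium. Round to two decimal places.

Solace's profit: π_S = (230 - 4Q)q_S - (115q_S). Setting ∂π_S/∂q_S = 0: 115 - 8q_S - 4(q_O) = 0.
Orion's first-order condition: 147 - 8q_O - 4(q_S) = 0.
So q_S = (115 - 4q_O)/8 and q_O = (147 - 4q_S)/8.
Substituting one into the other gives q_S = 83/12 and q_O = 179/12.
Total output Q = 83/12 + 179/12 = 131/6.

21.83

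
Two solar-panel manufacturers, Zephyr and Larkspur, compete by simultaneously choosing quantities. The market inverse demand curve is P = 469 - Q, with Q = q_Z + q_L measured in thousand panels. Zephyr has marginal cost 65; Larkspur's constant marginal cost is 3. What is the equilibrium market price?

179

Zephyr's profit: π_Z = (469 - Q)q_Z - (65q_Z). Setting ∂π_Z/∂q_Z = 0: 404 - 2q_Z - (q_L) = 0.
Larkspur's first-order condition: 466 - 2q_L - (q_Z) = 0.
So q_Z = (404 - q_L)/2 and q_L = (466 - q_Z)/2.
Solving the pair: q_Z = 114, q_L = 176.
Total output Q = 290, so price P = 469 - 290 = 179.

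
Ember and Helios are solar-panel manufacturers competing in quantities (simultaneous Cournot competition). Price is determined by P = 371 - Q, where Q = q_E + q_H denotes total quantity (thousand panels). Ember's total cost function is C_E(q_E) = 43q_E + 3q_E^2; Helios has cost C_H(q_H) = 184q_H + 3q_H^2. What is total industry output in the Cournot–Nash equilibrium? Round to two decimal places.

Ember's profit: π_E = (371 - Q)q_E - (43q_E + 3q_E²). Setting ∂π_E/∂q_E = 0: 328 - 8q_E - (q_H) = 0.
Helios's first-order condition: 187 - 8q_H - (q_E) = 0.
Best responses: q_E = (328 - q_H)/8, q_H = (187 - q_E)/8.
Solving the pair: q_E = 38.6825, q_H = 1168/63.
Total output Q = 38.6825 + 1168/63 = 515/9.

57.22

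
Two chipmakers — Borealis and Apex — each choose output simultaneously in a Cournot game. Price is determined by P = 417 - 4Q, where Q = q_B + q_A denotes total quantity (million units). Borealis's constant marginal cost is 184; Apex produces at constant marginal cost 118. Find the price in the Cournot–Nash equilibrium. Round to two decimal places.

Borealis's profit: π_B = (417 - 4Q)q_B - (184q_B). Setting ∂π_B/∂q_B = 0: 233 - 8q_B - 4(q_A) = 0.
Apex's profit: π_A = (417 - 4Q)q_A - (118q_A). Setting ∂π_A/∂q_A = 0: 299 - 8q_A - 4(q_B) = 0.
Best responses: q_B = (233 - 4q_A)/8, q_A = (299 - 4q_B)/8.
Solving the pair: q_B = 167/12, q_A = 365/12.
Total output Q = 133/3, so price P = 417 - 4·(133/3) = 719/3.

239.67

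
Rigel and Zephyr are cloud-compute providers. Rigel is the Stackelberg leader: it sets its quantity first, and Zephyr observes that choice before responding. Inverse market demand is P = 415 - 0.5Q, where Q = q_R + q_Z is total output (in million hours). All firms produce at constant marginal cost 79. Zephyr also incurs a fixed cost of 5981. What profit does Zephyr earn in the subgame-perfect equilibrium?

Solve by backward induction. Given q_R, the follower Zephyr maximises π_Z = (415 - (1/2)q_R - (1/2)q_Z)q_Z - 79q_Z.
∂π_Z/∂q_Z = 336 - (1/2)q_R - q_Z = 0 gives the reaction function q_Z = (336 - (1/2)q_R).
Rigel substitutes q_Z(q_R) into its own profit: π_R = q_R(415 - (1/2)q_R - (336 - (1/2)q_R)/2) - 79q_R = (247 - (1/4)q_R)q_R - 79q_R.
Maximising: ∂π_R/∂q_R = 168 - (1/2)q_R = 0, giving q_R = 336.
Then q_Z = (336 - (1/2)·336) = 168.
Price P = 415 - (1/2)·504 = 163.
Zephyr's profit: (163 - 79)·168 - 5981 = 8131.

8131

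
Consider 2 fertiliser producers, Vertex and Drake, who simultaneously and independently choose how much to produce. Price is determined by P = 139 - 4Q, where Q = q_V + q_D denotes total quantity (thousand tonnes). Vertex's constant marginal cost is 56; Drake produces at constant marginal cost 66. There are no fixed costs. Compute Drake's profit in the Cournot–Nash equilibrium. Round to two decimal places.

Vertex's profit: π_V = (139 - 4Q)q_V - (56q_V). Setting ∂π_V/∂q_V = 0: 83 - 8q_V - 4(q_D) = 0.
Drake's profit: π_D = (139 - 4Q)q_D - (66q_D). Setting ∂π_D/∂q_D = 0: 73 - 8q_D - 4(q_V) = 0.
So q_V = (83 - 4q_D)/8 and q_D = (73 - 4q_V)/8.
Solving the pair: q_V = 31/4, q_D = 21/4.
Price P = 139 - 4·13 = 87.
Drake's profit: (87 - 66)·(21/4) = 441/4.

110.25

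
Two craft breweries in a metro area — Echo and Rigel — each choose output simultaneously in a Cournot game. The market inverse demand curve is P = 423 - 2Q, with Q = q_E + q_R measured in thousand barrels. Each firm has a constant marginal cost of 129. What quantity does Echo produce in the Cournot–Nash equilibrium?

49

A representative firm's profit is π_i = q_i(423 - 2Q) - 129q_i.
Setting ∂π_i/∂q_i = 0 with rivals' quantities fixed: 294 - 4q_i - 2q_j = 0.
By symmetry each firm produces the same amount; substituting q_j = q_i yields q_i = 294/6 = 49.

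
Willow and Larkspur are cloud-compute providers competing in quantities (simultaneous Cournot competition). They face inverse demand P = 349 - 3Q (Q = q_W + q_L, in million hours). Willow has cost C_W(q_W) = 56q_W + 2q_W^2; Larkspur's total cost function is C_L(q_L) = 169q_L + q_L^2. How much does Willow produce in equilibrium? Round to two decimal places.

Willow's profit: π_W = (349 - 3Q)q_W - (56q_W + 2q_W²). Setting ∂π_W/∂q_W = 0: 293 - 10q_W - 3(q_L) = 0.
Larkspur's profit: π_L = (349 - 3Q)q_L - (169q_L + q_L²). Setting ∂π_L/∂q_L = 0: 180 - 8q_L - 3(q_W) = 0.
Rearranging gives the reaction functions q_W = (293 - 3q_L)/10 and q_L = (180 - 3q_W)/8.
Solving the pair: q_W = 1804/71, q_L = 921/71.

25.41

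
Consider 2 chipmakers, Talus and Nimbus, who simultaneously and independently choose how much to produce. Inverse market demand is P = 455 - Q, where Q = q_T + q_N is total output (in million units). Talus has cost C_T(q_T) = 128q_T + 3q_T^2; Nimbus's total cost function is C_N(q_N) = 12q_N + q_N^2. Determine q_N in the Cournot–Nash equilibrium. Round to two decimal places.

103.77

Talus's profit: π_T = (455 - Q)q_T - (128q_T + 3q_T²). Setting ∂π_T/∂q_T = 0: 327 - 8q_T - (q_N) = 0.
Nimbus's first-order condition: 443 - 4q_N - (q_T) = 0.
Best responses: q_T = (327 - q_N)/8, q_N = (443 - q_T)/4.
Solving the pair: q_T = 865/31, q_N = 103.7742.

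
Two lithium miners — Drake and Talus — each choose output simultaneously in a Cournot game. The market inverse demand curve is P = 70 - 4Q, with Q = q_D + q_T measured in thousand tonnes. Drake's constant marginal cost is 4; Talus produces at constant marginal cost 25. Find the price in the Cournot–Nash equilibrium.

Drake's profit: π_D = (70 - 4Q)q_D - (4q_D). Setting ∂π_D/∂q_D = 0: 66 - 8q_D - 4(q_T) = 0.
Talus's first-order condition: 45 - 8q_T - 4(q_D) = 0.
So q_D = (66 - 4q_T)/8 and q_T = (45 - 4q_D)/8.
Solving the pair: q_D = 29/4, q_T = 2.
Total output Q = 37/4, so price P = 70 - 4·(37/4) = 33.

33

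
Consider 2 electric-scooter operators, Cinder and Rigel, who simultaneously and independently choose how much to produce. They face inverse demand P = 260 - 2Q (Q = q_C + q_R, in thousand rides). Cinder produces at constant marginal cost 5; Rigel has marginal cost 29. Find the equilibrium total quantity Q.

Cinder's profit: π_C = (260 - 2Q)q_C - (5q_C). Setting ∂π_C/∂q_C = 0: 255 - 4q_C - 2(q_R) = 0.
Rigel's profit: π_R = (260 - 2Q)q_R - (29q_R). Setting ∂π_R/∂q_R = 0: 231 - 4q_R - 2(q_C) = 0.
Best responses: q_C = (255 - 2q_R)/4, q_R = (231 - 2q_C)/4.
Substituting one into the other gives q_C = 93/2 and q_R = 69/2.
Total output Q = 93/2 + 69/2 = 81.

81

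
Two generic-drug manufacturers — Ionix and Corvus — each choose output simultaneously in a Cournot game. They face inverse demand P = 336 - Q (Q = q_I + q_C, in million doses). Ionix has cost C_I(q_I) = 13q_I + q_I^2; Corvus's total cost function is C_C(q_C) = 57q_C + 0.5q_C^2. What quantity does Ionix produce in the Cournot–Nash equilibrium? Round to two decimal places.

62.73

Ionix's profit: π_I = (336 - Q)q_I - (13q_I + q_I²). Setting ∂π_I/∂q_I = 0: 323 - 4q_I - (q_C) = 0.
Corvus's first-order condition: 279 - 3q_C - (q_I) = 0.
Best responses: q_I = (323 - q_C)/4, q_C = (279 - q_I)/3.
Solving the pair: q_I = 690/11, q_C = 793/11.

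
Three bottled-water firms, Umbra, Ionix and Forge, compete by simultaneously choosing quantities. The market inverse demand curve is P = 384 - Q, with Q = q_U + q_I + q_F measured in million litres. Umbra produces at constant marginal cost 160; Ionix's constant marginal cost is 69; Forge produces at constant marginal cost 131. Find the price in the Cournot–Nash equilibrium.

186

Umbra's profit: π_U = (384 - Q)q_U - (160q_U). Setting ∂π_U/∂q_U = 0: 224 - 2q_U - (q_I + q_F) = 0.
Ionix's profit: π_I = (384 - Q)q_I - (69q_I). Setting ∂π_I/∂q_I = 0: 315 - 2q_I - (q_U + q_F) = 0.
Forge's first-order condition: 253 - 2q_F - (q_U + q_I) = 0.
Adding the 3 conditions: 792 − 2Q − 2Q = 0, i.e. Q = 198.
Back-substituting: q_U = (224 − 198) = 26, q_I = (315 − 198) = 117, q_F = (253 − 198) = 55.
Total output Q = 198, so price P = 384 - 198 = 186.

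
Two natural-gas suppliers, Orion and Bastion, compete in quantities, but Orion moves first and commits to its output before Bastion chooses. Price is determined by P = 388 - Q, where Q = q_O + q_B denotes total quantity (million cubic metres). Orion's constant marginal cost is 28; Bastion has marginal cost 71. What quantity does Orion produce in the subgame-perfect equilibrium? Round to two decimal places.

The follower Bastion best-responds to any q_O: π_B = (388 - Q)q_B - 71q_B.
Follower FOC: 317 - q_O - 2q_B = 0, so q_B(q_O) = (317 - q_O)/2.
The leader anticipates this reaction. Substituting into P = 388 - Q gives P = 459/2 - (1/2)q_O, so π_O = (459/2 - (1/2)q_O)q_O - 28q_O.
Leader FOC: 403/2 - q_O = 0, so q_O = 403/2.
Then q_B = (317 - 403/2)/2 = 231/4.

201.50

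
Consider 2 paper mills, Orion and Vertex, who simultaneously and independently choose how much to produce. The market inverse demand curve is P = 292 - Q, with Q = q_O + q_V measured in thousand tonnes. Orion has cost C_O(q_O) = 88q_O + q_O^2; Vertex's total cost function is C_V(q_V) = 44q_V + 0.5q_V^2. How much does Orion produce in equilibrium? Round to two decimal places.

33.09

Orion's profit: π_O = (292 - Q)q_O - (88q_O + q_O²). Setting ∂π_O/∂q_O = 0: 204 - 4q_O - (q_V) = 0.
Vertex's first-order condition: 248 - 3q_V - (q_O) = 0.
Rearranging gives the reaction functions q_O = (204 - q_V)/4 and q_V = (248 - q_O)/3.
Substituting one into the other gives q_O = 364/11 and q_V = 788/11.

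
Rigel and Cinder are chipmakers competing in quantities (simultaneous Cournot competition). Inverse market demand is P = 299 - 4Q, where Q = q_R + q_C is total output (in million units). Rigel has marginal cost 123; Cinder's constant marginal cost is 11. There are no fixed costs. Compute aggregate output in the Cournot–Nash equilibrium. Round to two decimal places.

38.67

Rigel's profit: π_R = (299 - 4Q)q_R - (123q_R). Setting ∂π_R/∂q_R = 0: 176 - 8q_R - 4(q_C) = 0.
Cinder's first-order condition: 288 - 8q_C - 4(q_R) = 0.
Rearranging gives the reaction functions q_R = (176 - 4q_C)/8 and q_C = (288 - 4q_R)/8.
Solving the pair: q_R = 16/3, q_C = 100/3.
Total output Q = 16/3 + 100/3 = 116/3.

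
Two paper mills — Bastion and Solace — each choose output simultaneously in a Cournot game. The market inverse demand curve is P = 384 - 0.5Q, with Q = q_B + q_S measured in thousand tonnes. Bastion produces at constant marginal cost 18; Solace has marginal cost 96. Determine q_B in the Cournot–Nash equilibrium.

Bastion's profit: π_B = (384 - 0.5Q)q_B - (18q_B). Setting ∂π_B/∂q_B = 0: 366 - q_B - (1/2)(q_S) = 0.
Solace's profit: π_S = (384 - 0.5Q)q_S - (96q_S). Setting ∂π_S/∂q_S = 0: 288 - q_S - (1/2)(q_B) = 0.
Rearranging gives the reaction functions q_B = (366 - (1/2)q_S) and q_S = (288 - (1/2)q_B).
Substituting one into the other gives q_B = 296 and q_S = 140.

296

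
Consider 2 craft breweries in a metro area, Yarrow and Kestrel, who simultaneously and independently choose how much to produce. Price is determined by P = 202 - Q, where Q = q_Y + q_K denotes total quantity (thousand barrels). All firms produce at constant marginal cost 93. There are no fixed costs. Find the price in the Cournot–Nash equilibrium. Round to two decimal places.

Each firm earns π_i = (202 - Q)q_i - 93q_i.
Setting ∂π_i/∂q_i = 0 with rivals' quantities fixed: 109 - 2q_i - q_j = 0.
By symmetry each firm produces the same amount; substituting q_j = q_i yields q_i = 109/3.
Total output Q = 218/3, so price P = 202 - 218/3 = 388/3.

129.33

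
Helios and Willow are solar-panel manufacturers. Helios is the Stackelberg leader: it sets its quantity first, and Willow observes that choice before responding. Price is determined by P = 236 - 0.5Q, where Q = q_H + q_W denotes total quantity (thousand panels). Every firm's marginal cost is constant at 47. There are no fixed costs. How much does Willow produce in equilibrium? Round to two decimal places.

94.50

The follower Willow best-responds to any q_H: π_W = (236 - 0.5Q)q_W - 47q_W.
Follower FOC: 189 - (1/2)q_H - q_W = 0, so q_W(q_H) = (189 - (1/2)q_H).
The leader anticipates this reaction. Substituting into P = 236 - 0.5Q gives P = 283/2 - (1/4)q_H, so π_H = (283/2 - (1/4)q_H)q_H - 47q_H.
The leader's first-order condition 189/2 - (1/2)q_H = 0 yields q_H = 189.
Then q_W = (189 - (1/2)·189) = 189/2.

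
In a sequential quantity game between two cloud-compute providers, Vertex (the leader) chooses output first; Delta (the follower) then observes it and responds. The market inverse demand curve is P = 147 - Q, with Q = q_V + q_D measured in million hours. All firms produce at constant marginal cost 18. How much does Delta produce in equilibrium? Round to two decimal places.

Solve by backward induction. Given q_V, the follower Delta maximises π_D = (147 - q_V - q_D)q_D - 18q_D.
∂π_D/∂q_D = 129 - q_V - 2q_D = 0 gives the reaction function q_D = (129 - q_V)/2.
Vertex substitutes q_D(q_V) into its own profit: π_V = q_V(147 - q_V - (129 - q_V)/2) - 18q_V = (165/2 - (1/2)q_V)q_V - 18q_V.
The leader's first-order condition 129/2 - q_V = 0 yields q_V = 129/2.
Then q_D = (129 - 129/2)/2 = 129/4.

32.25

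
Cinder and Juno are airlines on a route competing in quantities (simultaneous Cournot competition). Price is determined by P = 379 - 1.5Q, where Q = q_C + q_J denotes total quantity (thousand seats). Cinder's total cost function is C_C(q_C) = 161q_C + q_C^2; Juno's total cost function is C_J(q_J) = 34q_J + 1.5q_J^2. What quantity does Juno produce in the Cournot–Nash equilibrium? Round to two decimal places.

Cinder's profit: π_C = (379 - 1.5Q)q_C - (161q_C + q_C²). Setting ∂π_C/∂q_C = 0: 218 - 5q_C - (3/2)(q_J) = 0.
Juno's profit: π_J = (379 - 1.5Q)q_J - (34q_J + (3/2)q_J²). Setting ∂π_J/∂q_J = 0: 345 - 6q_J - (3/2)(q_C) = 0.
So q_C = (218 - (3/2)q_J)/5 and q_J = (345 - (3/2)q_C)/6.
Substituting one into the other gives q_C = 1054/37 and q_J = 1864/37.

50.38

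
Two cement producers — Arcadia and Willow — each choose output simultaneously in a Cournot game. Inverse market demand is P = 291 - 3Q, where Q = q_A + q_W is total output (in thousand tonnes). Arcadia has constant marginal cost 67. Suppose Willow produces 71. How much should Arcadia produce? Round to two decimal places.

1.83

With the rival's output fixed at 71, Arcadia's profit is π_A = (291 - 3·71 - 3q_A)q_A - (67q_A) = (78 - 3q_A)q_A - (67q_A).
∂π_A/∂q_A = 11 - 6q_A = 0, so q_A = 11/6.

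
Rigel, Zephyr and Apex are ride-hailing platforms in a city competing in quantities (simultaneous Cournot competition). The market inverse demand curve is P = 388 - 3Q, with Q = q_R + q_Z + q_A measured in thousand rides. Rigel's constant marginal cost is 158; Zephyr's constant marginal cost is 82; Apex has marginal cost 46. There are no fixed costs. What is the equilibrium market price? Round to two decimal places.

Rigel's profit: π_R = (388 - 3Q)q_R - (158q_R). Setting ∂π_R/∂q_R = 0: 230 - 6q_R - 3(q_Z + q_A) = 0.
Zephyr's first-order condition: 306 - 6q_Z - 3(q_R + q_A) = 0.
Apex's profit: π_A = (388 - 3Q)q_A - (46q_A). Setting ∂π_A/∂q_A = 0: 342 - 6q_A - 3(q_R + q_Z) = 0.
Adding the 3 first-order conditions: 878 − 12Q = 0, so Q = 439/6.
Back-substituting: q_R = (230 − 439/2)/3 = 7/2, q_Z = (306 − 439/2)/3 = 173/6, q_A = (342 − 439/2)/3 = 245/6.
Total output Q = 439/6, so price P = 388 - 3·(439/6) = 337/2.

168.50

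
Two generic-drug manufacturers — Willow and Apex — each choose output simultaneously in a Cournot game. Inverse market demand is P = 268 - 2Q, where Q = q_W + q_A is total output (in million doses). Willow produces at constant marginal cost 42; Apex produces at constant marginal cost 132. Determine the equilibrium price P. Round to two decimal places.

147.33

Willow's profit: π_W = (268 - 2Q)q_W - (42q_W). Setting ∂π_W/∂q_W = 0: 226 - 4q_W - 2(q_A) = 0.
Apex's first-order condition: 136 - 4q_A - 2(q_W) = 0.
So q_W = (226 - 2q_A)/4 and q_A = (136 - 2q_W)/4.
Substituting one into the other gives q_W = 158/3 and q_A = 23/3.
Total output Q = 181/3, so price P = 268 - 2·(181/3) = 442/3.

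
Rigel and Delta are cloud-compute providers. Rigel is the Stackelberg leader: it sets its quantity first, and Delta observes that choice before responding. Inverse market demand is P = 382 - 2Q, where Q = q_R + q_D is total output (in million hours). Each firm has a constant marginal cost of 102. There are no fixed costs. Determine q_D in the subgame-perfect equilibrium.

35

Solve by backward induction. Given q_R, the follower Delta maximises π_D = (382 - 2q_R - 2q_D)q_D - 102q_D.
∂π_D/∂q_D = 280 - 2q_R - 4q_D = 0 gives the reaction function q_D = (280 - 2q_R)/4.
The leader anticipates this reaction. Substituting into P = 382 - 2Q gives P = 242 - q_R, so π_R = (242 - q_R)q_R - 102q_R.
Leader FOC: 140 - 2q_R = 0, so q_R = 70.
Then q_D = (280 - 2·70)/4 = 35.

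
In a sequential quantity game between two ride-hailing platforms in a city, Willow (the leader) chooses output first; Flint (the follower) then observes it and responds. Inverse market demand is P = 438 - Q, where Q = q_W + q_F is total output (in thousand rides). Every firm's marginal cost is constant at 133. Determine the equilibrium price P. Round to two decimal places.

Solve by backward induction. Given q_W, the follower Flint maximises π_F = (438 - q_W - q_F)q_F - 133q_F.
∂π_F/∂q_F = 305 - q_W - 2q_F = 0 gives the reaction function q_F = (305 - q_W)/2.
The leader anticipates this reaction. Substituting into P = 438 - Q gives P = 571/2 - (1/2)q_W, so π_W = (571/2 - (1/2)q_W)q_W - 133q_W.
Maximising: ∂π_W/∂q_W = 305/2 - q_W = 0, giving q_W = 305/2.
Then q_F = (305 - 305/2)/2 = 305/4.
Total output Q = 915/4, so price P = 438 - 915/4 = 837/4.

209.25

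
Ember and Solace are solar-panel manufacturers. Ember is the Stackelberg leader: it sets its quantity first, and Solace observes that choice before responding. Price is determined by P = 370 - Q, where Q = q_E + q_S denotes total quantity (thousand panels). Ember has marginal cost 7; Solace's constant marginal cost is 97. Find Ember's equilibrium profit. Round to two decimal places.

25651.13

The follower Solace best-responds to any q_E: π_S = (370 - Q)q_S - 97q_S.
∂π_S/∂q_S = 273 - q_E - 2q_S = 0 gives the reaction function q_S = (273 - q_E)/2.
Ember substitutes q_S(q_E) into its own profit: π_E = q_E(370 - q_E - (273 - q_E)/2) - 7q_E = (467/2 - (1/2)q_E)q_E - 7q_E.
Maximising: ∂π_E/∂q_E = 453/2 - q_E = 0, giving q_E = 453/2.
Then q_S = (273 - 453/2)/2 = 93/4.
Price P = 370 - 999/4 = 481/4.
Ember's profit: (481/4 - 7)·(453/2) = 25651.1250.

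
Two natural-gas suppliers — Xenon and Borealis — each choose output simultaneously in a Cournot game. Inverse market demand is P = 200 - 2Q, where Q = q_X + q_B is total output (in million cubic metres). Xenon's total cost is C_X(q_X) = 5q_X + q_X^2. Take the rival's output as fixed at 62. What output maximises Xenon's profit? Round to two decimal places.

11.83

With the rival's output fixed at 62, Xenon's profit is π_X = (200 - 2·62 - 2q_X)q_X - (5q_X + q_X²) = (76 - 2q_X)q_X - (5q_X + q_X²).
∂π_X/∂q_X = 71 - 6q_X = 0, so q_X = 71/6.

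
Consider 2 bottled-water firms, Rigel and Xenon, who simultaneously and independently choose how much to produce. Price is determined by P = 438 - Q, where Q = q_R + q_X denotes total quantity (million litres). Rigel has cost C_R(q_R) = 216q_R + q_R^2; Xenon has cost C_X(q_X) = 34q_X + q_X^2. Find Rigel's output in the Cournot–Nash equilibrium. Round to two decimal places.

Rigel's profit: π_R = (438 - Q)q_R - (216q_R + q_R²). Setting ∂π_R/∂q_R = 0: 222 - 4q_R - (q_X) = 0.
Xenon's first-order condition: 404 - 4q_X - (q_R) = 0.
So q_R = (222 - q_X)/4 and q_X = (404 - q_R)/4.
Substituting one into the other gives q_R = 484/15 and q_X = 1394/15.

32.27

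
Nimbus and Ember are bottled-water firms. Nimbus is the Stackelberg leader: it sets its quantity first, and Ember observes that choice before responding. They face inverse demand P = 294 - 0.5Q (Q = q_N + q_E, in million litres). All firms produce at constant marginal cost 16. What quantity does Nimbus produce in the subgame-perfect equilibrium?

278

The follower Ember best-responds to any q_N: π_E = (294 - 0.5Q)q_E - 16q_E.
Follower FOC: 278 - (1/2)q_N - q_E = 0, so q_E(q_N) = (278 - (1/2)q_N).
Nimbus substitutes q_E(q_N) into its own profit: π_N = q_N(294 - (1/2)q_N - (278 - (1/2)q_N)/2) - 16q_N = (155 - (1/4)q_N)q_N - 16q_N.
Maximising: ∂π_N/∂q_N = 139 - (1/2)q_N = 0, giving q_N = 278.
Then q_E = (278 - (1/2)·278) = 139.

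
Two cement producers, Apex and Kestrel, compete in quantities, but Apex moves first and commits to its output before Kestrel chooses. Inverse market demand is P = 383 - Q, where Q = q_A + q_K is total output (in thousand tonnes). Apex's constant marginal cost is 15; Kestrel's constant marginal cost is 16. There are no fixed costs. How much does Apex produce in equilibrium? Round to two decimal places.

184.50

The follower Kestrel best-responds to any q_A: π_K = (383 - Q)q_K - 16q_K.
Follower FOC: 367 - q_A - 2q_K = 0, so q_K(q_A) = (367 - q_A)/2.
Apex substitutes q_K(q_A) into its own profit: π_A = q_A(383 - q_A - (367 - q_A)/2) - 15q_A = (399/2 - (1/2)q_A)q_A - 15q_A.
Leader FOC: 369/2 - q_A = 0, so q_A = 369/2.
Then q_K = (367 - 369/2)/2 = 365/4.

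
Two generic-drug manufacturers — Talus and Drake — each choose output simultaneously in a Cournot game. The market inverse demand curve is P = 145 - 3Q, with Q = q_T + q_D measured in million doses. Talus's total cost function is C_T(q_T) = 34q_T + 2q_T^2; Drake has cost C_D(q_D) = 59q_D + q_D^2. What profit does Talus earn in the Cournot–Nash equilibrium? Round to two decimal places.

393.67

Talus's profit: π_T = (145 - 3Q)q_T - (34q_T + 2q_T²). Setting ∂π_T/∂q_T = 0: 111 - 10q_T - 3(q_D) = 0.
Drake's profit: π_D = (145 - 3Q)q_D - (59q_D + q_D²). Setting ∂π_D/∂q_D = 0: 86 - 8q_D - 3(q_T) = 0.
So q_T = (111 - 3q_D)/10 and q_D = (86 - 3q_T)/8.
Solving the pair: q_T = 630/71, q_D = 527/71.
Price P = 145 - 3·(1157/71) = 96.1127.
Talus's profit: 96.1127·(630/71) - 34·(630/71) - 2(630/71)² = 393.6719.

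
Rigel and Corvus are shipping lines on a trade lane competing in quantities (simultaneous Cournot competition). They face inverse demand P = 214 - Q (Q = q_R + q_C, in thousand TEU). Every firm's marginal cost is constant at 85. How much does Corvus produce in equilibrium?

Each firm earns π_i = (214 - Q)q_i - 85q_i.
Setting ∂π_i/∂q_i = 0 with rivals' quantities fixed: 129 - 2q_i - q_j = 0.
By symmetry each firm produces the same amount; substituting q_j = q_i yields q_i = 129/3 = 43.

43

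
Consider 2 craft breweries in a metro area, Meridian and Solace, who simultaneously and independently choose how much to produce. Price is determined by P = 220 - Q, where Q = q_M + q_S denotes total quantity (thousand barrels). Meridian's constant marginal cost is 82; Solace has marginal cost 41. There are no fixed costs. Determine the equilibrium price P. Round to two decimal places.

Meridian's profit: π_M = (220 - Q)q_M - (82q_M). Setting ∂π_M/∂q_M = 0: 138 - 2q_M - (q_S) = 0.
Solace's first-order condition: 179 - 2q_S - (q_M) = 0.
So q_M = (138 - q_S)/2 and q_S = (179 - q_M)/2.
Substituting one into the other gives q_M = 97/3 and q_S = 220/3.
Total output Q = 317/3, so price P = 220 - 317/3 = 343/3.

114.33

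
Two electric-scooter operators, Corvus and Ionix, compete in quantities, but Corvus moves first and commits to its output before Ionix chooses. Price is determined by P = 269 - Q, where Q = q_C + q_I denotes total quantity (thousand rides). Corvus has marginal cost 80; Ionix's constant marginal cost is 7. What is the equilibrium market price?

109

Solve by backward induction. Given q_C, the follower Ionix maximises π_I = (269 - q_C - q_I)q_I - 7q_I.
∂π_I/∂q_I = 262 - q_C - 2q_I = 0 gives the reaction function q_I = (262 - q_C)/2.
The leader anticipates this reaction. Substituting into P = 269 - Q gives P = 138 - (1/2)q_C, so π_C = (138 - (1/2)q_C)q_C - 80q_C.
The leader's first-order condition 58 - q_C = 0 yields q_C = 58.
Then q_I = (262 - 58)/2 = 102.
Total output Q = 160, so price P = 269 - 160 = 109.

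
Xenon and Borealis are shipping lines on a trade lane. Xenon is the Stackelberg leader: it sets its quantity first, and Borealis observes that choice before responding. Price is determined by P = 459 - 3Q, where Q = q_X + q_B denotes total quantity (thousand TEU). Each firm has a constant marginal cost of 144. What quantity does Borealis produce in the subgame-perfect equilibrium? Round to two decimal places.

The follower Borealis best-responds to any q_X: π_B = (459 - 3Q)q_B - 144q_B.
Setting the follower's marginal profit to zero, 315 - 3q_X - 6q_B = 0, i.e. q_B = (315 - 3q_X)/6.
The leader anticipates this reaction. Substituting into P = 459 - 3Q gives P = 603/2 - (3/2)q_X, so π_X = (603/2 - (3/2)q_X)q_X - 144q_X.
Maximising: ∂π_X/∂q_X = 315/2 - 3q_X = 0, giving q_X = 105/2.
Then q_B = (315 - 3·(105/2))/6 = 105/4.

26.25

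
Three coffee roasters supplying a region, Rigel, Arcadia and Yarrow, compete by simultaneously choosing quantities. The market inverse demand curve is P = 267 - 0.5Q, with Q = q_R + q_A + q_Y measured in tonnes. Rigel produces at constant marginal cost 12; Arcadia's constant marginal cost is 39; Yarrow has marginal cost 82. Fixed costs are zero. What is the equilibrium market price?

Rigel's profit: π_R = (267 - 0.5Q)q_R - (12q_R). Setting ∂π_R/∂q_R = 0: 255 - q_R - (1/2)(q_A + q_Y) = 0.
Arcadia's first-order condition: 228 - q_A - (1/2)(q_R + q_Y) = 0.
Yarrow's first-order condition: 185 - q_Y - (1/2)(q_R + q_A) = 0.
Adding the 3 first-order conditions: 668 − 2Q = 0, so Q = 334.
Back-substituting: q_R = (255 − 167)/(1/2) = 176, q_A = (228 − 167)/(1/2) = 122, q_Y = (185 − 167)/(1/2) = 36.
Total output Q = 334, so price P = 267 - (1/2)·334 = 100.

100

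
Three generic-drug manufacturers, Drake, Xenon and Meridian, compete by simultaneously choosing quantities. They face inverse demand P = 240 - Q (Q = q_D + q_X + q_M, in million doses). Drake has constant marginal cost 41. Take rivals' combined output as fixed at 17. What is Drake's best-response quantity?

With rivals' combined output fixed at 17, Drake's profit is π_D = (240 - 17 - q_D)q_D - (41q_D) = (223 - q_D)q_D - (41q_D).
∂π_D/∂q_D = 182 - 2q_D = 0, so q_D = 91.

91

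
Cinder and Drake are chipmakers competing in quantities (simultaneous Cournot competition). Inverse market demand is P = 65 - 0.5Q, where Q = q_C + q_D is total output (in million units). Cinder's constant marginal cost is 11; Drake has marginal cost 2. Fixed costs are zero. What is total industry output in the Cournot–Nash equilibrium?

78

Cinder's profit: π_C = (65 - 0.5Q)q_C - (11q_C). Setting ∂π_C/∂q_C = 0: 54 - q_C - (1/2)(q_D) = 0.
Drake's profit: π_D = (65 - 0.5Q)q_D - (2q_D). Setting ∂π_D/∂q_D = 0: 63 - q_D - (1/2)(q_C) = 0.
Best responses: q_C = (54 - (1/2)q_D), q_D = (63 - (1/2)q_C).
Substituting one into the other gives q_C = 30 and q_D = 48.
Total output Q = 30 + 48 = 78.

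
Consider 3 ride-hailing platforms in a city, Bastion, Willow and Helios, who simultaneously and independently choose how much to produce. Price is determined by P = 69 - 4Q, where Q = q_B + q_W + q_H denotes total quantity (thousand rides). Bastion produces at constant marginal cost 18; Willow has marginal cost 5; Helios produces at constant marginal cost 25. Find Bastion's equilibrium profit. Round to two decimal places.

Bastion's profit: π_B = (69 - 4Q)q_B - (18q_B). Setting ∂π_B/∂q_B = 0: 51 - 8q_B - 4(q_W + q_H) = 0.
Willow's profit: π_W = (69 - 4Q)q_W - (5q_W). Setting ∂π_W/∂q_W = 0: 64 - 8q_W - 4(q_B + q_H) = 0.
Helios's profit: π_H = (69 - 4Q)q_H - (25q_H). Setting ∂π_H/∂q_H = 0: 44 - 8q_H - 4(q_B + q_W) = 0.
Adding the 3 conditions: 159 − 8Q − 8Q = 0, i.e. Q = 159/16.
Back-substituting: q_B = (51 − 159/4)/4 = 45/16, q_W = (64 − 159/4)/4 = 97/16, q_H = (44 − 159/4)/4 = 17/16.
Price P = 69 - 4·(159/16) = 117/4.
Bastion's profit: (117/4 - 18)·(45/16) = 31.6406.

31.64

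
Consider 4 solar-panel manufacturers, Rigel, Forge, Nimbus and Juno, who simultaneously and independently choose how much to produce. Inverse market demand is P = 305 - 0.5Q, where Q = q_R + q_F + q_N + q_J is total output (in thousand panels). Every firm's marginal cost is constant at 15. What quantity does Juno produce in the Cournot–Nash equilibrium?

A representative firm's profit is π_i = q_i(305 - 0.5Q) - 15q_i.
First-order condition (treating rivals' output as given): 290 - q_i - (1/2)·Σ_{j≠i} q_j = 0.
By symmetry each firm produces the same amount; substituting Σ_{j≠i} q_j = 3q_i yields q_i = 290/(5/2) = 116.

116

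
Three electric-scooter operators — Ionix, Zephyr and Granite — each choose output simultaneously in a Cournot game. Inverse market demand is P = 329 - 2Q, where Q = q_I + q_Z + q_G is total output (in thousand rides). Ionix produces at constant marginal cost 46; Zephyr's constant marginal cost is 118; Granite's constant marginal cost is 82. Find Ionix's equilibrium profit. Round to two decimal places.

Ionix's profit: π_I = (329 - 2Q)q_I - (46q_I). Setting ∂π_I/∂q_I = 0: 283 - 4q_I - 2(q_Z + q_G) = 0.
Zephyr's profit: π_Z = (329 - 2Q)q_Z - (118q_Z). Setting ∂π_Z/∂q_Z = 0: 211 - 4q_Z - 2(q_I + q_G) = 0.
Granite's profit: π_G = (329 - 2Q)q_G - (82q_G). Setting ∂π_G/∂q_G = 0: 247 - 4q_G - 2(q_I + q_Z) = 0.
Adding the 3 first-order conditions: 741 − 8Q = 0, so Q = 741/8.
Back-substituting: q_I = (283 − 741/4)/2 = 391/8, q_Z = (211 − 741/4)/2 = 103/8, q_G = (247 − 741/4)/2 = 247/8.
Price P = 329 - 2·(741/8) = 575/4.
Ionix's profit: (575/4 - 46)·(391/8) = 4777.5313.

4777.53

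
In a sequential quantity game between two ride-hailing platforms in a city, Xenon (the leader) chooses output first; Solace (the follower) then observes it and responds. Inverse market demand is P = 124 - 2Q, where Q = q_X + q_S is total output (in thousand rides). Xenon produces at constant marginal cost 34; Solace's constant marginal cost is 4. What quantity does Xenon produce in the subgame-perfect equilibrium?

The follower Solace best-responds to any q_X: π_S = (124 - 2Q)q_S - 4q_S.
∂π_S/∂q_S = 120 - 2q_X - 4q_S = 0 gives the reaction function q_S = (120 - 2q_X)/4.
The leader anticipates this reaction. Substituting into P = 124 - 2Q gives P = 64 - q_X, so π_X = (64 - q_X)q_X - 34q_X.
Leader FOC: 30 - 2q_X = 0, so q_X = 15.
Then q_S = (120 - 2·15)/4 = 45/2.

15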